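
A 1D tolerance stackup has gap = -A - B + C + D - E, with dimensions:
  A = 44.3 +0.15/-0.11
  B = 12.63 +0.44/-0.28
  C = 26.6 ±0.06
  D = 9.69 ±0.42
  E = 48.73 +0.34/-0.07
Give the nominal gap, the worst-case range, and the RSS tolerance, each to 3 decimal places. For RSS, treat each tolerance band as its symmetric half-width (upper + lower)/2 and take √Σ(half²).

Stack each dimension's contribution:
  -A: nom -44.300 → Σnom=-44.300; wc +0.110/-0.150 → slack +0.110/-0.150; half-tol=0.130, Σhalf²=0.016900
  -B: nom -12.630 → Σnom=-56.930; wc +0.280/-0.440 → slack +0.390/-0.590; half-tol=0.360, Σhalf²=0.146500
  +C: nom +26.600 → Σnom=-30.330; wc +0.060/-0.060 → slack +0.450/-0.650; half-tol=0.060, Σhalf²=0.150100
  +D: nom +9.690 → Σnom=-20.640; wc +0.420/-0.420 → slack +0.870/-1.070; half-tol=0.420, Σhalf²=0.326500
  -E: nom -48.730 → Σnom=-69.370; wc +0.070/-0.340 → slack +0.940/-1.410; half-tol=0.205, Σhalf²=0.368525
Nominal = -69.370. Worst-case = [-69.370 - 1.410, -69.370 + 0.940] = [-70.780, -68.430]. RSS = √0.368525 = 0.607.

nominal=-69.370 wc=[-70.780,-68.430] rss=0.607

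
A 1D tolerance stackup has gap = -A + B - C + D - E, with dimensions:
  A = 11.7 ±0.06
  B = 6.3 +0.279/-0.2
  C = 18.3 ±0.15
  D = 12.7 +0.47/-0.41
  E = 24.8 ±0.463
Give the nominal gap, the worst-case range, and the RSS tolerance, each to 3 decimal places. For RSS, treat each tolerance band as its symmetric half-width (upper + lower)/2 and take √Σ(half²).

Stack each dimension's contribution:
  -A: nom -11.700 → Σnom=-11.700; wc +0.060/-0.060 → slack +0.060/-0.060; half-tol=0.060, Σhalf²=0.003600
  +B: nom +6.300 → Σnom=-5.400; wc +0.279/-0.200 → slack +0.339/-0.260; half-tol=0.240, Σhalf²=0.060960
  -C: nom -18.300 → Σnom=-23.700; wc +0.150/-0.150 → slack +0.489/-0.410; half-tol=0.150, Σhalf²=0.083460
  +D: nom +12.700 → Σnom=-11.000; wc +0.470/-0.410 → slack +0.959/-0.820; half-tol=0.440, Σhalf²=0.277060
  -E: nom -24.800 → Σnom=-35.800; wc +0.463/-0.463 → slack +1.422/-1.283; half-tol=0.463, Σhalf²=0.491429
Nominal = -35.800. Worst-case = [-35.800 - 1.283, -35.800 + 1.422] = [-37.083, -34.378]. RSS = √0.491429 = 0.701.

nominal=-35.800 wc=[-37.083,-34.378] rss=0.701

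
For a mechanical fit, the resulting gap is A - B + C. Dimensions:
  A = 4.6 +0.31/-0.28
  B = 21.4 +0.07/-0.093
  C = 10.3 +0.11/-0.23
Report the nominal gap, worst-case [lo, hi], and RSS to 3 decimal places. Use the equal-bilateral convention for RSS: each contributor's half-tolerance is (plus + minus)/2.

Stack each dimension's contribution:
  +A: nom +4.600 → Σnom=4.600; wc +0.310/-0.280 → slack +0.310/-0.280; half-tol=0.295, Σhalf²=0.087025
  -B: nom -21.400 → Σnom=-16.800; wc +0.093/-0.070 → slack +0.403/-0.350; half-tol=0.082, Σhalf²=0.093667
  +C: nom +10.300 → Σnom=-6.500; wc +0.110/-0.230 → slack +0.513/-0.580; half-tol=0.170, Σhalf²=0.122567
Nominal = -6.500. Worst-case = [-6.500 - 0.580, -6.500 + 0.513] = [-7.080, -5.987]. RSS = √0.122567 = 0.350.

nominal=-6.500 wc=[-7.080,-5.987] rss=0.350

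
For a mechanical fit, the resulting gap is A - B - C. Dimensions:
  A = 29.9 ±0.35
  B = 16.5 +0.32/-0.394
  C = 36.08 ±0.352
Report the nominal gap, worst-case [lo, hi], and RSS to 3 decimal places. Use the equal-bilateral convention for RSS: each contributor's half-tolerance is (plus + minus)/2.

nominal=-22.680 wc=[-23.702,-21.584] rss=0.611

Stack each dimension's contribution:
  +A: nom +29.900 → Σnom=29.900; wc +0.350/-0.350 → slack +0.350/-0.350; half-tol=0.350, Σhalf²=0.122500
  -B: nom -16.500 → Σnom=13.400; wc +0.394/-0.320 → slack +0.744/-0.670; half-tol=0.357, Σhalf²=0.249949
  -C: nom -36.080 → Σnom=-22.680; wc +0.352/-0.352 → slack +1.096/-1.022; half-tol=0.352, Σhalf²=0.373853
Nominal = -22.680. Worst-case = [-22.680 - 1.022, -22.680 + 1.096] = [-23.702, -21.584]. RSS = √0.373853 = 0.611.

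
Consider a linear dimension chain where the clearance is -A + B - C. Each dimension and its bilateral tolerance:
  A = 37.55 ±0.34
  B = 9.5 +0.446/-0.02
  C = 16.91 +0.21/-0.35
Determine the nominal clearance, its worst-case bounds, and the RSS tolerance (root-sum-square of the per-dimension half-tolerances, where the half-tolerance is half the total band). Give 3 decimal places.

nominal=-44.960 wc=[-45.530,-43.824] rss=0.498

Stack each dimension's contribution:
  -A: nom -37.550 → Σnom=-37.550; wc +0.340/-0.340 → slack +0.340/-0.340; half-tol=0.340, Σhalf²=0.115600
  +B: nom +9.500 → Σnom=-28.050; wc +0.446/-0.020 → slack +0.786/-0.360; half-tol=0.233, Σhalf²=0.169889
  -C: nom -16.910 → Σnom=-44.960; wc +0.350/-0.210 → slack +1.136/-0.570; half-tol=0.280, Σhalf²=0.248289
Nominal = -44.960. Worst-case = [-44.960 - 0.570, -44.960 + 1.136] = [-45.530, -43.824]. RSS = √0.248289 = 0.498.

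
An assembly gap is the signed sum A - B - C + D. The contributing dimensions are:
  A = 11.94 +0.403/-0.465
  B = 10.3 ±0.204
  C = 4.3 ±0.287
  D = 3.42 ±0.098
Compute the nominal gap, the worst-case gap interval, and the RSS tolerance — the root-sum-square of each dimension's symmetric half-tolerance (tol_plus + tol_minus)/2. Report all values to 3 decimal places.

Stack each dimension's contribution:
  +A: nom +11.940 → Σnom=11.940; wc +0.403/-0.465 → slack +0.403/-0.465; half-tol=0.434, Σhalf²=0.188356
  -B: nom -10.300 → Σnom=1.640; wc +0.204/-0.204 → slack +0.607/-0.669; half-tol=0.204, Σhalf²=0.229972
  -C: nom -4.300 → Σnom=-2.660; wc +0.287/-0.287 → slack +0.894/-0.956; half-tol=0.287, Σhalf²=0.312341
  +D: nom +3.420 → Σnom=0.760; wc +0.098/-0.098 → slack +0.992/-1.054; half-tol=0.098, Σhalf²=0.321945
Nominal = 0.760. Worst-case = [0.760 - 1.054, 0.760 + 0.992] = [-0.294, 1.752]. RSS = √0.321945 = 0.567.

nominal=0.760 wc=[-0.294,1.752] rss=0.567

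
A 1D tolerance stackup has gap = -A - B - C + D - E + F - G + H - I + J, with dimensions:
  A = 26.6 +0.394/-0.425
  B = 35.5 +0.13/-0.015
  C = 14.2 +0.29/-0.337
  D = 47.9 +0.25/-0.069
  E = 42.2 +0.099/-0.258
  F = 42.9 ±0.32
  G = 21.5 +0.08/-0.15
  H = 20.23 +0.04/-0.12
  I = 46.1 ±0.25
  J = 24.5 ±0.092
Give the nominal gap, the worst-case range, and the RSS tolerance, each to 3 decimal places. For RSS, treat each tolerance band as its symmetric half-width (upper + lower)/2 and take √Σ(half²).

Stack each dimension's contribution:
  -A: nom -26.600 → Σnom=-26.600; wc +0.425/-0.394 → slack +0.425/-0.394; half-tol=0.409, Σhalf²=0.167690
  -B: nom -35.500 → Σnom=-62.100; wc +0.015/-0.130 → slack +0.440/-0.524; half-tol=0.073, Σhalf²=0.172946
  -C: nom -14.200 → Σnom=-76.300; wc +0.337/-0.290 → slack +0.777/-0.814; half-tol=0.314, Σhalf²=0.271229
  +D: nom +47.900 → Σnom=-28.400; wc +0.250/-0.069 → slack +1.027/-0.883; half-tol=0.160, Σhalf²=0.296669
  -E: nom -42.200 → Σnom=-70.600; wc +0.258/-0.099 → slack +1.285/-0.982; half-tol=0.178, Σhalf²=0.328531
  +F: nom +42.900 → Σnom=-27.700; wc +0.320/-0.320 → slack +1.605/-1.302; half-tol=0.320, Σhalf²=0.430931
  -G: nom -21.500 → Σnom=-49.200; wc +0.150/-0.080 → slack +1.755/-1.382; half-tol=0.115, Σhalf²=0.444156
  +H: nom +20.230 → Σnom=-28.970; wc +0.040/-0.120 → slack +1.795/-1.502; half-tol=0.080, Σhalf²=0.450556
  -I: nom -46.100 → Σnom=-75.070; wc +0.250/-0.250 → slack +2.045/-1.752; half-tol=0.250, Σhalf²=0.513056
  +J: nom +24.500 → Σnom=-50.570; wc +0.092/-0.092 → slack +2.137/-1.844; half-tol=0.092, Σhalf²=0.521520
Nominal = -50.570. Worst-case = [-50.570 - 1.844, -50.570 + 2.137] = [-52.414, -48.433]. RSS = √0.521520 = 0.722.

nominal=-50.570 wc=[-52.414,-48.433] rss=0.722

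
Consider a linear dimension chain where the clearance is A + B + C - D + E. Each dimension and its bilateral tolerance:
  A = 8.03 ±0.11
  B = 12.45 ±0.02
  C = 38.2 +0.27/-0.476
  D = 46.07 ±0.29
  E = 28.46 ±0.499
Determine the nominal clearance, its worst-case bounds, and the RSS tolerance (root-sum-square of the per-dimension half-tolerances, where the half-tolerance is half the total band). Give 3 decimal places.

Stack each dimension's contribution:
  +A: nom +8.030 → Σnom=8.030; wc +0.110/-0.110 → slack +0.110/-0.110; half-tol=0.110, Σhalf²=0.012100
  +B: nom +12.450 → Σnom=20.480; wc +0.020/-0.020 → slack +0.130/-0.130; half-tol=0.020, Σhalf²=0.012500
  +C: nom +38.200 → Σnom=58.680; wc +0.270/-0.476 → slack +0.400/-0.606; half-tol=0.373, Σhalf²=0.151629
  -D: nom -46.070 → Σnom=12.610; wc +0.290/-0.290 → slack +0.690/-0.896; half-tol=0.290, Σhalf²=0.235729
  +E: nom +28.460 → Σnom=41.070; wc +0.499/-0.499 → slack +1.189/-1.395; half-tol=0.499, Σhalf²=0.484730
Nominal = 41.070. Worst-case = [41.070 - 1.395, 41.070 + 1.189] = [39.675, 42.259]. RSS = √0.484730 = 0.696.

nominal=41.070 wc=[39.675,42.259] rss=0.696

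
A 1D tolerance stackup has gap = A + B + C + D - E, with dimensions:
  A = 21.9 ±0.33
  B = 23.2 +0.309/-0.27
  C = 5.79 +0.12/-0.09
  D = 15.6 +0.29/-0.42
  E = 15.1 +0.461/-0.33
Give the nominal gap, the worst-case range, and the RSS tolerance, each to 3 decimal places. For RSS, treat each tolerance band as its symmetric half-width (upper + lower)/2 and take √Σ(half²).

Stack each dimension's contribution:
  +A: nom +21.900 → Σnom=21.900; wc +0.330/-0.330 → slack +0.330/-0.330; half-tol=0.330, Σhalf²=0.108900
  +B: nom +23.200 → Σnom=45.100; wc +0.309/-0.270 → slack +0.639/-0.600; half-tol=0.289, Σhalf²=0.192710
  +C: nom +5.790 → Σnom=50.890; wc +0.120/-0.090 → slack +0.759/-0.690; half-tol=0.105, Σhalf²=0.203735
  +D: nom +15.600 → Σnom=66.490; wc +0.290/-0.420 → slack +1.049/-1.110; half-tol=0.355, Σhalf²=0.329760
  -E: nom -15.100 → Σnom=51.390; wc +0.330/-0.461 → slack +1.379/-1.571; half-tol=0.396, Σhalf²=0.486181
Nominal = 51.390. Worst-case = [51.390 - 1.571, 51.390 + 1.379] = [49.819, 52.769]. RSS = √0.486181 = 0.697.

nominal=51.390 wc=[49.819,52.769] rss=0.697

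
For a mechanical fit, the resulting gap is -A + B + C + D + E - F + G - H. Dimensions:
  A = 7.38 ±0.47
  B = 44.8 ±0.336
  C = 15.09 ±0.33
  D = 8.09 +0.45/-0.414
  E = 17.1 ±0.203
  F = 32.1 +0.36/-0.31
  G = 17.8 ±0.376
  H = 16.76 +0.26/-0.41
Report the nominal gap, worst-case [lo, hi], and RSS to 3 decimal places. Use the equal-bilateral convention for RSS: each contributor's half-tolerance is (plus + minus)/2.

nominal=46.640 wc=[43.891,49.525] rss=1.018

Stack each dimension's contribution:
  -A: nom -7.380 → Σnom=-7.380; wc +0.470/-0.470 → slack +0.470/-0.470; half-tol=0.470, Σhalf²=0.220900
  +B: nom +44.800 → Σnom=37.420; wc +0.336/-0.336 → slack +0.806/-0.806; half-tol=0.336, Σhalf²=0.333796
  +C: nom +15.090 → Σnom=52.510; wc +0.330/-0.330 → slack +1.136/-1.136; half-tol=0.330, Σhalf²=0.442696
  +D: nom +8.090 → Σnom=60.600; wc +0.450/-0.414 → slack +1.586/-1.550; half-tol=0.432, Σhalf²=0.629320
  +E: nom +17.100 → Σnom=77.700; wc +0.203/-0.203 → slack +1.789/-1.753; half-tol=0.203, Σhalf²=0.670529
  -F: nom -32.100 → Σnom=45.600; wc +0.310/-0.360 → slack +2.099/-2.113; half-tol=0.335, Σhalf²=0.782754
  +G: nom +17.800 → Σnom=63.400; wc +0.376/-0.376 → slack +2.475/-2.489; half-tol=0.376, Σhalf²=0.924130
  -H: nom -16.760 → Σnom=46.640; wc +0.410/-0.260 → slack +2.885/-2.749; half-tol=0.335, Σhalf²=1.036355
Nominal = 46.640. Worst-case = [46.640 - 2.749, 46.640 + 2.885] = [43.891, 49.525]. RSS = √1.036355 = 1.018.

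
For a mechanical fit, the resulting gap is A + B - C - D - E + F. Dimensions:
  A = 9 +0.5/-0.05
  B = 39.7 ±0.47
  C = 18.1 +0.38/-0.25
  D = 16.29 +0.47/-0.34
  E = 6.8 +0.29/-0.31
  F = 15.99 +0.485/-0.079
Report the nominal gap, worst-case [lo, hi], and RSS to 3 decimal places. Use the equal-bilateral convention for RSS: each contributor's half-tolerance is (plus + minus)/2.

Stack each dimension's contribution:
  +A: nom +9.000 → Σnom=9.000; wc +0.500/-0.050 → slack +0.500/-0.050; half-tol=0.275, Σhalf²=0.075625
  +B: nom +39.700 → Σnom=48.700; wc +0.470/-0.470 → slack +0.970/-0.520; half-tol=0.470, Σhalf²=0.296525
  -C: nom -18.100 → Σnom=30.600; wc +0.250/-0.380 → slack +1.220/-0.900; half-tol=0.315, Σhalf²=0.395750
  -D: nom -16.290 → Σnom=14.310; wc +0.340/-0.470 → slack +1.560/-1.370; half-tol=0.405, Σhalf²=0.559775
  -E: nom -6.800 → Σnom=7.510; wc +0.310/-0.290 → slack +1.870/-1.660; half-tol=0.300, Σhalf²=0.649775
  +F: nom +15.990 → Σnom=23.500; wc +0.485/-0.079 → slack +2.355/-1.739; half-tol=0.282, Σhalf²=0.729299
Nominal = 23.500. Worst-case = [23.500 - 1.739, 23.500 + 2.355] = [21.761, 25.855]. RSS = √0.729299 = 0.854.

nominal=23.500 wc=[21.761,25.855] rss=0.854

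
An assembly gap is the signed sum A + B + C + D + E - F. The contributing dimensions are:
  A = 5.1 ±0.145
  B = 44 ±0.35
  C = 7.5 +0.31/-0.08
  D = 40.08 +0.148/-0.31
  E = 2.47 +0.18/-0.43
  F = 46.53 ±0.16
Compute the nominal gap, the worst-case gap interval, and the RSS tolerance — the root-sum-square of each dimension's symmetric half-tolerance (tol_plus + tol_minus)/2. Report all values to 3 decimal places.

Stack each dimension's contribution:
  +A: nom +5.100 → Σnom=5.100; wc +0.145/-0.145 → slack +0.145/-0.145; half-tol=0.145, Σhalf²=0.021025
  +B: nom +44.000 → Σnom=49.100; wc +0.350/-0.350 → slack +0.495/-0.495; half-tol=0.350, Σhalf²=0.143525
  +C: nom +7.500 → Σnom=56.600; wc +0.310/-0.080 → slack +0.805/-0.575; half-tol=0.195, Σhalf²=0.181550
  +D: nom +40.080 → Σnom=96.680; wc +0.148/-0.310 → slack +0.953/-0.885; half-tol=0.229, Σhalf²=0.233991
  +E: nom +2.470 → Σnom=99.150; wc +0.180/-0.430 → slack +1.133/-1.315; half-tol=0.305, Σhalf²=0.327016
  -F: nom -46.530 → Σnom=52.620; wc +0.160/-0.160 → slack +1.293/-1.475; half-tol=0.160, Σhalf²=0.352616
Nominal = 52.620. Worst-case = [52.620 - 1.475, 52.620 + 1.293] = [51.145, 53.913]. RSS = √0.352616 = 0.594.

nominal=52.620 wc=[51.145,53.913] rss=0.594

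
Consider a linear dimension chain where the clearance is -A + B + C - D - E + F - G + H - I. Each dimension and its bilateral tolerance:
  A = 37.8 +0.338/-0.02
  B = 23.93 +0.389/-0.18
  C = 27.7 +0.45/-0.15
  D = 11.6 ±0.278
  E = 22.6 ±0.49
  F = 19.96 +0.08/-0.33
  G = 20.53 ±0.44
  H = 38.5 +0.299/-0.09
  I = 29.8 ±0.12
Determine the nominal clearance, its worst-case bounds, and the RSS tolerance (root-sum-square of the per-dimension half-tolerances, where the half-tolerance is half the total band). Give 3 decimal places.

nominal=-12.240 wc=[-14.656,-9.674] rss=0.899

Stack each dimension's contribution:
  -A: nom -37.800 → Σnom=-37.800; wc +0.020/-0.338 → slack +0.020/-0.338; half-tol=0.179, Σhalf²=0.032041
  +B: nom +23.930 → Σnom=-13.870; wc +0.389/-0.180 → slack +0.409/-0.518; half-tol=0.284, Σhalf²=0.112981
  +C: nom +27.700 → Σnom=13.830; wc +0.450/-0.150 → slack +0.859/-0.668; half-tol=0.300, Σhalf²=0.202981
  -D: nom -11.600 → Σnom=2.230; wc +0.278/-0.278 → slack +1.137/-0.946; half-tol=0.278, Σhalf²=0.280265
  -E: nom -22.600 → Σnom=-20.370; wc +0.490/-0.490 → slack +1.627/-1.436; half-tol=0.490, Σhalf²=0.520365
  +F: nom +19.960 → Σnom=-0.410; wc +0.080/-0.330 → slack +1.707/-1.766; half-tol=0.205, Σhalf²=0.562390
  -G: nom -20.530 → Σnom=-20.940; wc +0.440/-0.440 → slack +2.147/-2.206; half-tol=0.440, Σhalf²=0.755990
  +H: nom +38.500 → Σnom=17.560; wc +0.299/-0.090 → slack +2.446/-2.296; half-tol=0.195, Σhalf²=0.793820
  -I: nom -29.800 → Σnom=-12.240; wc +0.120/-0.120 → slack +2.566/-2.416; half-tol=0.120, Σhalf²=0.808220
Nominal = -12.240. Worst-case = [-12.240 - 2.416, -12.240 + 2.566] = [-14.656, -9.674]. RSS = √0.808220 = 0.899.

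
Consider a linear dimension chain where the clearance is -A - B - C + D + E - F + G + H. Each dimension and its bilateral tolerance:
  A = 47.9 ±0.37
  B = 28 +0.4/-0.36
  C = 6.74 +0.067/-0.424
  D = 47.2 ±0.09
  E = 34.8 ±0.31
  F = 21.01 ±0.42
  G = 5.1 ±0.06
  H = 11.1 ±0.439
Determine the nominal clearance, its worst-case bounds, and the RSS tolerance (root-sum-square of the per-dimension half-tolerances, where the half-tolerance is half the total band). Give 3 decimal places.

Stack each dimension's contribution:
  -A: nom -47.900 → Σnom=-47.900; wc +0.370/-0.370 → slack +0.370/-0.370; half-tol=0.370, Σhalf²=0.136900
  -B: nom -28.000 → Σnom=-75.900; wc +0.360/-0.400 → slack +0.730/-0.770; half-tol=0.380, Σhalf²=0.281300
  -C: nom -6.740 → Σnom=-82.640; wc +0.424/-0.067 → slack +1.154/-0.837; half-tol=0.245, Σhalf²=0.341570
  +D: nom +47.200 → Σnom=-35.440; wc +0.090/-0.090 → slack +1.244/-0.927; half-tol=0.090, Σhalf²=0.349670
  +E: nom +34.800 → Σnom=-0.640; wc +0.310/-0.310 → slack +1.554/-1.237; half-tol=0.310, Σhalf²=0.445770
  -F: nom -21.010 → Σnom=-21.650; wc +0.420/-0.420 → slack +1.974/-1.657; half-tol=0.420, Σhalf²=0.622170
  +G: nom +5.100 → Σnom=-16.550; wc +0.060/-0.060 → slack +2.034/-1.717; half-tol=0.060, Σhalf²=0.625770
  +H: nom +11.100 → Σnom=-5.450; wc +0.439/-0.439 → slack +2.473/-2.156; half-tol=0.439, Σhalf²=0.818491
Nominal = -5.450. Worst-case = [-5.450 - 2.156, -5.450 + 2.473] = [-7.606, -2.977]. RSS = √0.818491 = 0.905.

nominal=-5.450 wc=[-7.606,-2.977] rss=0.905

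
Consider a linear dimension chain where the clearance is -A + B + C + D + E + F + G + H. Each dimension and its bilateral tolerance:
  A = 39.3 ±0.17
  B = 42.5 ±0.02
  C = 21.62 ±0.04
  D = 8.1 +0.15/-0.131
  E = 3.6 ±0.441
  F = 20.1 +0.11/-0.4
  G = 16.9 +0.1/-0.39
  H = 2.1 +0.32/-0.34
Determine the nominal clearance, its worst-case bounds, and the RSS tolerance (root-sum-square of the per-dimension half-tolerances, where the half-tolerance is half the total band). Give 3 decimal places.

Stack each dimension's contribution:
  -A: nom -39.300 → Σnom=-39.300; wc +0.170/-0.170 → slack +0.170/-0.170; half-tol=0.170, Σhalf²=0.028900
  +B: nom +42.500 → Σnom=3.200; wc +0.020/-0.020 → slack +0.190/-0.190; half-tol=0.020, Σhalf²=0.029300
  +C: nom +21.620 → Σnom=24.820; wc +0.040/-0.040 → slack +0.230/-0.230; half-tol=0.040, Σhalf²=0.030900
  +D: nom +8.100 → Σnom=32.920; wc +0.150/-0.131 → slack +0.380/-0.361; half-tol=0.141, Σhalf²=0.050640
  +E: nom +3.600 → Σnom=36.520; wc +0.441/-0.441 → slack +0.821/-0.802; half-tol=0.441, Σhalf²=0.245121
  +F: nom +20.100 → Σnom=56.620; wc +0.110/-0.400 → slack +0.931/-1.202; half-tol=0.255, Σhalf²=0.310146
  +G: nom +16.900 → Σnom=73.520; wc +0.100/-0.390 → slack +1.031/-1.592; half-tol=0.245, Σhalf²=0.370171
  +H: nom +2.100 → Σnom=75.620; wc +0.320/-0.340 → slack +1.351/-1.932; half-tol=0.330, Σhalf²=0.479071
Nominal = 75.620. Worst-case = [75.620 - 1.932, 75.620 + 1.351] = [73.688, 76.971]. RSS = √0.479071 = 0.692.

nominal=75.620 wc=[73.688,76.971] rss=0.692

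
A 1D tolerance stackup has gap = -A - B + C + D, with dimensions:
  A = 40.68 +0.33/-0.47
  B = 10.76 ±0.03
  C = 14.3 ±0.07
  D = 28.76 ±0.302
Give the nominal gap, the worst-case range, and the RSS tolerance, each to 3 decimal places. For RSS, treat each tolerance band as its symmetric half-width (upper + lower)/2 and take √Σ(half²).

nominal=-8.380 wc=[-9.112,-7.508] rss=0.507

Stack each dimension's contribution:
  -A: nom -40.680 → Σnom=-40.680; wc +0.470/-0.330 → slack +0.470/-0.330; half-tol=0.400, Σhalf²=0.160000
  -B: nom -10.760 → Σnom=-51.440; wc +0.030/-0.030 → slack +0.500/-0.360; half-tol=0.030, Σhalf²=0.160900
  +C: nom +14.300 → Σnom=-37.140; wc +0.070/-0.070 → slack +0.570/-0.430; half-tol=0.070, Σhalf²=0.165800
  +D: nom +28.760 → Σnom=-8.380; wc +0.302/-0.302 → slack +0.872/-0.732; half-tol=0.302, Σhalf²=0.257004
Nominal = -8.380. Worst-case = [-8.380 - 0.732, -8.380 + 0.872] = [-9.112, -7.508]. RSS = √0.257004 = 0.507.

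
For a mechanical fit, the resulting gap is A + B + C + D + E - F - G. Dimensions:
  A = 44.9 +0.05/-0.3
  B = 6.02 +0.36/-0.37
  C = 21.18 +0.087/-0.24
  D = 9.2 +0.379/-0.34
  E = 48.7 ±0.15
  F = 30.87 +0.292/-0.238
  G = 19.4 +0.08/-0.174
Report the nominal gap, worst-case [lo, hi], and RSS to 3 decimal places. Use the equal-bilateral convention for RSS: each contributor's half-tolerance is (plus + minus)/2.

Stack each dimension's contribution:
  +A: nom +44.900 → Σnom=44.900; wc +0.050/-0.300 → slack +0.050/-0.300; half-tol=0.175, Σhalf²=0.030625
  +B: nom +6.020 → Σnom=50.920; wc +0.360/-0.370 → slack +0.410/-0.670; half-tol=0.365, Σhalf²=0.163850
  +C: nom +21.180 → Σnom=72.100; wc +0.087/-0.240 → slack +0.497/-0.910; half-tol=0.163, Σhalf²=0.190582
  +D: nom +9.200 → Σnom=81.300; wc +0.379/-0.340 → slack +0.876/-1.250; half-tol=0.360, Σhalf²=0.319823
  +E: nom +48.700 → Σnom=130.000; wc +0.150/-0.150 → slack +1.026/-1.400; half-tol=0.150, Σhalf²=0.342323
  -F: nom -30.870 → Σnom=99.130; wc +0.238/-0.292 → slack +1.264/-1.692; half-tol=0.265, Σhalf²=0.412548
  -G: nom -19.400 → Σnom=79.730; wc +0.174/-0.080 → slack +1.438/-1.772; half-tol=0.127, Σhalf²=0.428677
Nominal = 79.730. Worst-case = [79.730 - 1.772, 79.730 + 1.438] = [77.958, 81.168]. RSS = √0.428677 = 0.655.

nominal=79.730 wc=[77.958,81.168] rss=0.655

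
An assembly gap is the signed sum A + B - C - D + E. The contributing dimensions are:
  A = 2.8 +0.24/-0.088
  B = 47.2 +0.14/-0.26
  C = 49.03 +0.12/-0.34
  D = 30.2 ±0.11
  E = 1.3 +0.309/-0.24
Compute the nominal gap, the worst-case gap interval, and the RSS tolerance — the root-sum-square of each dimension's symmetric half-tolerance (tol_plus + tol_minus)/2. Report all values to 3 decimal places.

Stack each dimension's contribution:
  +A: nom +2.800 → Σnom=2.800; wc +0.240/-0.088 → slack +0.240/-0.088; half-tol=0.164, Σhalf²=0.026896
  +B: nom +47.200 → Σnom=50.000; wc +0.140/-0.260 → slack +0.380/-0.348; half-tol=0.200, Σhalf²=0.066896
  -C: nom -49.030 → Σnom=0.970; wc +0.340/-0.120 → slack +0.720/-0.468; half-tol=0.230, Σhalf²=0.119796
  -D: nom -30.200 → Σnom=-29.230; wc +0.110/-0.110 → slack +0.830/-0.578; half-tol=0.110, Σhalf²=0.131896
  +E: nom +1.300 → Σnom=-27.930; wc +0.309/-0.240 → slack +1.139/-0.818; half-tol=0.274, Σhalf²=0.207246
Nominal = -27.930. Worst-case = [-27.930 - 0.818, -27.930 + 1.139] = [-28.748, -26.791]. RSS = √0.207246 = 0.455.

nominal=-27.930 wc=[-28.748,-26.791] rss=0.455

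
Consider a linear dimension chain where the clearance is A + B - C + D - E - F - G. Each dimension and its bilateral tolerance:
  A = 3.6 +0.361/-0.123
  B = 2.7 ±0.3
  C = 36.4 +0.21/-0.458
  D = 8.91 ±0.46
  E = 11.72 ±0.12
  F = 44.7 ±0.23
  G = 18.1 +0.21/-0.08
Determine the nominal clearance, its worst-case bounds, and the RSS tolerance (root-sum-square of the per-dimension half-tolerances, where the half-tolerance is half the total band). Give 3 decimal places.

Stack each dimension's contribution:
  +A: nom +3.600 → Σnom=3.600; wc +0.361/-0.123 → slack +0.361/-0.123; half-tol=0.242, Σhalf²=0.058564
  +B: nom +2.700 → Σnom=6.300; wc +0.300/-0.300 → slack +0.661/-0.423; half-tol=0.300, Σhalf²=0.148564
  -C: nom -36.400 → Σnom=-30.100; wc +0.458/-0.210 → slack +1.119/-0.633; half-tol=0.334, Σhalf²=0.260120
  +D: nom +8.910 → Σnom=-21.190; wc +0.460/-0.460 → slack +1.579/-1.093; half-tol=0.460, Σhalf²=0.471720
  -E: nom -11.720 → Σnom=-32.910; wc +0.120/-0.120 → slack +1.699/-1.213; half-tol=0.120, Σhalf²=0.486120
  -F: nom -44.700 → Σnom=-77.610; wc +0.230/-0.230 → slack +1.929/-1.443; half-tol=0.230, Σhalf²=0.539020
  -G: nom -18.100 → Σnom=-95.710; wc +0.080/-0.210 → slack +2.009/-1.653; half-tol=0.145, Σhalf²=0.560045
Nominal = -95.710. Worst-case = [-95.710 - 1.653, -95.710 + 2.009] = [-97.363, -93.701]. RSS = √0.560045 = 0.748.

nominal=-95.710 wc=[-97.363,-93.701] rss=0.748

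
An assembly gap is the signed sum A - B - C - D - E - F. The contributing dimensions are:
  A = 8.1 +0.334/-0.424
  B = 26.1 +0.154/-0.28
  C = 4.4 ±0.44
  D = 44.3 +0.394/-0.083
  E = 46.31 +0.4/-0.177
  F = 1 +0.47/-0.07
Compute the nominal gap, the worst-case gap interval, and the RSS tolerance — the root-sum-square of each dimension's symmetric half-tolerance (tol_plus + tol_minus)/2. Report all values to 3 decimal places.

nominal=-114.010 wc=[-116.292,-112.626] rss=0.773

Stack each dimension's contribution:
  +A: nom +8.100 → Σnom=8.100; wc +0.334/-0.424 → slack +0.334/-0.424; half-tol=0.379, Σhalf²=0.143641
  -B: nom -26.100 → Σnom=-18.000; wc +0.280/-0.154 → slack +0.614/-0.578; half-tol=0.217, Σhalf²=0.190730
  -C: nom -4.400 → Σnom=-22.400; wc +0.440/-0.440 → slack +1.054/-1.018; half-tol=0.440, Σhalf²=0.384330
  -D: nom -44.300 → Σnom=-66.700; wc +0.083/-0.394 → slack +1.137/-1.412; half-tol=0.239, Σhalf²=0.441212
  -E: nom -46.310 → Σnom=-113.010; wc +0.177/-0.400 → slack +1.314/-1.812; half-tol=0.288, Σhalf²=0.524444
  -F: nom -1.000 → Σnom=-114.010; wc +0.070/-0.470 → slack +1.384/-2.282; half-tol=0.270, Σhalf²=0.597344
Nominal = -114.010. Worst-case = [-114.010 - 2.282, -114.010 + 1.384] = [-116.292, -112.626]. RSS = √0.597344 = 0.773.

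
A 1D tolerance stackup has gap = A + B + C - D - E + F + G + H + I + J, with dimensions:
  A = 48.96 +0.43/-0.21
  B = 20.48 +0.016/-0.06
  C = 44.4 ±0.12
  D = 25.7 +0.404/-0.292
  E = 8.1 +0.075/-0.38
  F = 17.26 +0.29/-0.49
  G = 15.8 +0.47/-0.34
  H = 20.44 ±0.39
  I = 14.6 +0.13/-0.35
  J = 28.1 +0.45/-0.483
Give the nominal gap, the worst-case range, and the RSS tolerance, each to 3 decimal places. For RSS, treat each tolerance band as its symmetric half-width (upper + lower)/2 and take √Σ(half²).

nominal=176.240 wc=[173.318,179.208] rss=1.017

Stack each dimension's contribution:
  +A: nom +48.960 → Σnom=48.960; wc +0.430/-0.210 → slack +0.430/-0.210; half-tol=0.320, Σhalf²=0.102400
  +B: nom +20.480 → Σnom=69.440; wc +0.016/-0.060 → slack +0.446/-0.270; half-tol=0.038, Σhalf²=0.103844
  +C: nom +44.400 → Σnom=113.840; wc +0.120/-0.120 → slack +0.566/-0.390; half-tol=0.120, Σhalf²=0.118244
  -D: nom -25.700 → Σnom=88.140; wc +0.292/-0.404 → slack +0.858/-0.794; half-tol=0.348, Σhalf²=0.239348
  -E: nom -8.100 → Σnom=80.040; wc +0.380/-0.075 → slack +1.238/-0.869; half-tol=0.228, Σhalf²=0.291104
  +F: nom +17.260 → Σnom=97.300; wc +0.290/-0.490 → slack +1.528/-1.359; half-tol=0.390, Σhalf²=0.443204
  +G: nom +15.800 → Σnom=113.100; wc +0.470/-0.340 → slack +1.998/-1.699; half-tol=0.405, Σhalf²=0.607229
  +H: nom +20.440 → Σnom=133.540; wc +0.390/-0.390 → slack +2.388/-2.089; half-tol=0.390, Σhalf²=0.759329
  +I: nom +14.600 → Σnom=148.140; wc +0.130/-0.350 → slack +2.518/-2.439; half-tol=0.240, Σhalf²=0.816929
  +J: nom +28.100 → Σnom=176.240; wc +0.450/-0.483 → slack +2.968/-2.922; half-tol=0.467, Σhalf²=1.034552
Nominal = 176.240. Worst-case = [176.240 - 2.922, 176.240 + 2.968] = [173.318, 179.208]. RSS = √1.034552 = 1.017.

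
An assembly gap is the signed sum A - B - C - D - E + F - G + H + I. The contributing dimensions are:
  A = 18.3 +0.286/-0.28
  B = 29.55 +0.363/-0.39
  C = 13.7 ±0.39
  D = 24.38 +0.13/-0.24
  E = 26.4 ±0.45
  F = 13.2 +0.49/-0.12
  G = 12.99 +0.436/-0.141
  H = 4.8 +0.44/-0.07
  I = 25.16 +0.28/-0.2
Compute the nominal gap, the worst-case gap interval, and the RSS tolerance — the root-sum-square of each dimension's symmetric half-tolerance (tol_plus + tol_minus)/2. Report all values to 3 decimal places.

Stack each dimension's contribution:
  +A: nom +18.300 → Σnom=18.300; wc +0.286/-0.280 → slack +0.286/-0.280; half-tol=0.283, Σhalf²=0.080089
  -B: nom -29.550 → Σnom=-11.250; wc +0.390/-0.363 → slack +0.676/-0.643; half-tol=0.377, Σhalf²=0.221841
  -C: nom -13.700 → Σnom=-24.950; wc +0.390/-0.390 → slack +1.066/-1.033; half-tol=0.390, Σhalf²=0.373941
  -D: nom -24.380 → Σnom=-49.330; wc +0.240/-0.130 → slack +1.306/-1.163; half-tol=0.185, Σhalf²=0.408166
  -E: nom -26.400 → Σnom=-75.730; wc +0.450/-0.450 → slack +1.756/-1.613; half-tol=0.450, Σhalf²=0.610666
  +F: nom +13.200 → Σnom=-62.530; wc +0.490/-0.120 → slack +2.246/-1.733; half-tol=0.305, Σhalf²=0.703691
  -G: nom -12.990 → Σnom=-75.520; wc +0.141/-0.436 → slack +2.387/-2.169; half-tol=0.288, Σhalf²=0.786923
  +H: nom +4.800 → Σnom=-70.720; wc +0.440/-0.070 → slack +2.827/-2.239; half-tol=0.255, Σhalf²=0.851948
  +I: nom +25.160 → Σnom=-45.560; wc +0.280/-0.200 → slack +3.107/-2.439; half-tol=0.240, Σhalf²=0.909548
Nominal = -45.560. Worst-case = [-45.560 - 2.439, -45.560 + 3.107] = [-47.999, -42.453]. RSS = √0.909548 = 0.954.

nominal=-45.560 wc=[-47.999,-42.453] rss=0.954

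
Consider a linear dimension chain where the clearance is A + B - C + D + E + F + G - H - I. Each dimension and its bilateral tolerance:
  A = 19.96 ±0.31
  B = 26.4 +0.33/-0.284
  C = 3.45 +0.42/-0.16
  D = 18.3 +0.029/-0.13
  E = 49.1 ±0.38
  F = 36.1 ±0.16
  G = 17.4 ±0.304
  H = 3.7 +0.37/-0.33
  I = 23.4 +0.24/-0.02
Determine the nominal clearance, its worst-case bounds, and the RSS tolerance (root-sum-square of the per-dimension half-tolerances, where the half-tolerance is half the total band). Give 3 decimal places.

Stack each dimension's contribution:
  +A: nom +19.960 → Σnom=19.960; wc +0.310/-0.310 → slack +0.310/-0.310; half-tol=0.310, Σhalf²=0.096100
  +B: nom +26.400 → Σnom=46.360; wc +0.330/-0.284 → slack +0.640/-0.594; half-tol=0.307, Σhalf²=0.190349
  -C: nom -3.450 → Σnom=42.910; wc +0.160/-0.420 → slack +0.800/-1.014; half-tol=0.290, Σhalf²=0.274449
  +D: nom +18.300 → Σnom=61.210; wc +0.029/-0.130 → slack +0.829/-1.144; half-tol=0.080, Σhalf²=0.280769
  +E: nom +49.100 → Σnom=110.310; wc +0.380/-0.380 → slack +1.209/-1.524; half-tol=0.380, Σhalf²=0.425169
  +F: nom +36.100 → Σnom=146.410; wc +0.160/-0.160 → slack +1.369/-1.684; half-tol=0.160, Σhalf²=0.450769
  +G: nom +17.400 → Σnom=163.810; wc +0.304/-0.304 → slack +1.673/-1.988; half-tol=0.304, Σhalf²=0.543185
  -H: nom -3.700 → Σnom=160.110; wc +0.330/-0.370 → slack +2.003/-2.358; half-tol=0.350, Σhalf²=0.665685
  -I: nom -23.400 → Σnom=136.710; wc +0.020/-0.240 → slack +2.023/-2.598; half-tol=0.130, Σhalf²=0.682585
Nominal = 136.710. Worst-case = [136.710 - 2.598, 136.710 + 2.023] = [134.112, 138.733]. RSS = √0.682585 = 0.826.

nominal=136.710 wc=[134.112,138.733] rss=0.826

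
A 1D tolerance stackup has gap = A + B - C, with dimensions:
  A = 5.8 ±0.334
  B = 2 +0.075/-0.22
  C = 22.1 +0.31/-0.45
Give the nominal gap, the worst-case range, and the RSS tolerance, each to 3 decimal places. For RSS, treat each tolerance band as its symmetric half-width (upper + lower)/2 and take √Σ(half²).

Stack each dimension's contribution:
  +A: nom +5.800 → Σnom=5.800; wc +0.334/-0.334 → slack +0.334/-0.334; half-tol=0.334, Σhalf²=0.111556
  +B: nom +2.000 → Σnom=7.800; wc +0.075/-0.220 → slack +0.409/-0.554; half-tol=0.147, Σhalf²=0.133312
  -C: nom -22.100 → Σnom=-14.300; wc +0.450/-0.310 → slack +0.859/-0.864; half-tol=0.380, Σhalf²=0.277712
Nominal = -14.300. Worst-case = [-14.300 - 0.864, -14.300 + 0.859] = [-15.164, -13.441]. RSS = √0.277712 = 0.527.

nominal=-14.300 wc=[-15.164,-13.441] rss=0.527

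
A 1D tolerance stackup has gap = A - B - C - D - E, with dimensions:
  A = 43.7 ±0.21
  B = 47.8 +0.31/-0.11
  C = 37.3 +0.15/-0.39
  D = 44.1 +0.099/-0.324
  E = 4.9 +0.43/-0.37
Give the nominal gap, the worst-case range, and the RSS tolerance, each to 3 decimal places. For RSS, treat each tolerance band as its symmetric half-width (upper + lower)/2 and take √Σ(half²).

nominal=-90.400 wc=[-91.599,-88.996] rss=0.605

Stack each dimension's contribution:
  +A: nom +43.700 → Σnom=43.700; wc +0.210/-0.210 → slack +0.210/-0.210; half-tol=0.210, Σhalf²=0.044100
  -B: nom -47.800 → Σnom=-4.100; wc +0.110/-0.310 → slack +0.320/-0.520; half-tol=0.210, Σhalf²=0.088200
  -C: nom -37.300 → Σnom=-41.400; wc +0.390/-0.150 → slack +0.710/-0.670; half-tol=0.270, Σhalf²=0.161100
  -D: nom -44.100 → Σnom=-85.500; wc +0.324/-0.099 → slack +1.034/-0.769; half-tol=0.212, Σhalf²=0.205832
  -E: nom -4.900 → Σnom=-90.400; wc +0.370/-0.430 → slack +1.404/-1.199; half-tol=0.400, Σhalf²=0.365832
Nominal = -90.400. Worst-case = [-90.400 - 1.199, -90.400 + 1.404] = [-91.599, -88.996]. RSS = √0.365832 = 0.605.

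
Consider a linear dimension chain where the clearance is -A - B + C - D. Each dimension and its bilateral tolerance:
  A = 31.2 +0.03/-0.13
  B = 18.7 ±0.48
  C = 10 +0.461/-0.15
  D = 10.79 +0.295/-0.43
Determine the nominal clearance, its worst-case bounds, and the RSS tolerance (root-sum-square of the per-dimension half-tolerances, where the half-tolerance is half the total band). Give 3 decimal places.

nominal=-50.690 wc=[-51.645,-49.189] rss=0.679

Stack each dimension's contribution:
  -A: nom -31.200 → Σnom=-31.200; wc +0.130/-0.030 → slack +0.130/-0.030; half-tol=0.080, Σhalf²=0.006400
  -B: nom -18.700 → Σnom=-49.900; wc +0.480/-0.480 → slack +0.610/-0.510; half-tol=0.480, Σhalf²=0.236800
  +C: nom +10.000 → Σnom=-39.900; wc +0.461/-0.150 → slack +1.071/-0.660; half-tol=0.305, Σhalf²=0.330130
  -D: nom -10.790 → Σnom=-50.690; wc +0.430/-0.295 → slack +1.501/-0.955; half-tol=0.362, Σhalf²=0.461536
Nominal = -50.690. Worst-case = [-50.690 - 0.955, -50.690 + 1.501] = [-51.645, -49.189]. RSS = √0.461536 = 0.679.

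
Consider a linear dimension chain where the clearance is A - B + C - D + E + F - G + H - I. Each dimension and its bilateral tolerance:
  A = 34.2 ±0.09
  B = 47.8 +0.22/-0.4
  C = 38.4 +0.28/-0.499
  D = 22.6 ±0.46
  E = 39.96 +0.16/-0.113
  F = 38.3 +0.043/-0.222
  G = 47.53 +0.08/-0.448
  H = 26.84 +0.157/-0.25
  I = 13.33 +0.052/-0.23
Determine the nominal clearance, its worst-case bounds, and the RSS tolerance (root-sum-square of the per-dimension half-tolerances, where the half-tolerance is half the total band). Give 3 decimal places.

Stack each dimension's contribution:
  +A: nom +34.200 → Σnom=34.200; wc +0.090/-0.090 → slack +0.090/-0.090; half-tol=0.090, Σhalf²=0.008100
  -B: nom -47.800 → Σnom=-13.600; wc +0.400/-0.220 → slack +0.490/-0.310; half-tol=0.310, Σhalf²=0.104200
  +C: nom +38.400 → Σnom=24.800; wc +0.280/-0.499 → slack +0.770/-0.809; half-tol=0.390, Σhalf²=0.255910
  -D: nom -22.600 → Σnom=2.200; wc +0.460/-0.460 → slack +1.230/-1.269; half-tol=0.460, Σhalf²=0.467510
  +E: nom +39.960 → Σnom=42.160; wc +0.160/-0.113 → slack +1.390/-1.382; half-tol=0.137, Σhalf²=0.486143
  +F: nom +38.300 → Σnom=80.460; wc +0.043/-0.222 → slack +1.433/-1.604; half-tol=0.133, Σhalf²=0.503699
  -G: nom -47.530 → Σnom=32.930; wc +0.448/-0.080 → slack +1.881/-1.684; half-tol=0.264, Σhalf²=0.573395
  +H: nom +26.840 → Σnom=59.770; wc +0.157/-0.250 → slack +2.038/-1.934; half-tol=0.204, Σhalf²=0.614807
  -I: nom -13.330 → Σnom=46.440; wc +0.230/-0.052 → slack +2.268/-1.986; half-tol=0.141, Σhalf²=0.634688
Nominal = 46.440. Worst-case = [46.440 - 1.986, 46.440 + 2.268] = [44.454, 48.708]. RSS = √0.634688 = 0.797.

nominal=46.440 wc=[44.454,48.708] rss=0.797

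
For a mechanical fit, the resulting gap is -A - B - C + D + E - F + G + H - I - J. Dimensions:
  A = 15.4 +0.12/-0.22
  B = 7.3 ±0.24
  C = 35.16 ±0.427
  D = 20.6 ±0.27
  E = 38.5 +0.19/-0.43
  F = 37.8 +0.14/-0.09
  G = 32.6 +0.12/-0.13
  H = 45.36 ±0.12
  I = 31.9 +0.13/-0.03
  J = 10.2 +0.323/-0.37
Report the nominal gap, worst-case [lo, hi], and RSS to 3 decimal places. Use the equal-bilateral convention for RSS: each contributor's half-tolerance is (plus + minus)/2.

nominal=-0.700 wc=[-3.030,1.377] rss=0.779

Stack each dimension's contribution:
  -A: nom -15.400 → Σnom=-15.400; wc +0.220/-0.120 → slack +0.220/-0.120; half-tol=0.170, Σhalf²=0.028900
  -B: nom -7.300 → Σnom=-22.700; wc +0.240/-0.240 → slack +0.460/-0.360; half-tol=0.240, Σhalf²=0.086500
  -C: nom -35.160 → Σnom=-57.860; wc +0.427/-0.427 → slack +0.887/-0.787; half-tol=0.427, Σhalf²=0.268829
  +D: nom +20.600 → Σnom=-37.260; wc +0.270/-0.270 → slack +1.157/-1.057; half-tol=0.270, Σhalf²=0.341729
  +E: nom +38.500 → Σnom=1.240; wc +0.190/-0.430 → slack +1.347/-1.487; half-tol=0.310, Σhalf²=0.437829
  -F: nom -37.800 → Σnom=-36.560; wc +0.090/-0.140 → slack +1.437/-1.627; half-tol=0.115, Σhalf²=0.451054
  +G: nom +32.600 → Σnom=-3.960; wc +0.120/-0.130 → slack +1.557/-1.757; half-tol=0.125, Σhalf²=0.466679
  +H: nom +45.360 → Σnom=41.400; wc +0.120/-0.120 → slack +1.677/-1.877; half-tol=0.120, Σhalf²=0.481079
  -I: nom -31.900 → Σnom=9.500; wc +0.030/-0.130 → slack +1.707/-2.007; half-tol=0.080, Σhalf²=0.487479
  -J: nom -10.200 → Σnom=-0.700; wc +0.370/-0.323 → slack +2.077/-2.330; half-tol=0.347, Σhalf²=0.607541
Nominal = -0.700. Worst-case = [-0.700 - 2.330, -0.700 + 2.077] = [-3.030, 1.377]. RSS = √0.607541 = 0.779.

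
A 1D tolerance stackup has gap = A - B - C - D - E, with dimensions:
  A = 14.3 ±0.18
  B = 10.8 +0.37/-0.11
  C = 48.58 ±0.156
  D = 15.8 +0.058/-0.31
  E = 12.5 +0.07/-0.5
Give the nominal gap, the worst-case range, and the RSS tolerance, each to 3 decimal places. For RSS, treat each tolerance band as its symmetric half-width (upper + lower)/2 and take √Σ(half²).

Stack each dimension's contribution:
  +A: nom +14.300 → Σnom=14.300; wc +0.180/-0.180 → slack +0.180/-0.180; half-tol=0.180, Σhalf²=0.032400
  -B: nom -10.800 → Σnom=3.500; wc +0.110/-0.370 → slack +0.290/-0.550; half-tol=0.240, Σhalf²=0.090000
  -C: nom -48.580 → Σnom=-45.080; wc +0.156/-0.156 → slack +0.446/-0.706; half-tol=0.156, Σhalf²=0.114336
  -D: nom -15.800 → Σnom=-60.880; wc +0.310/-0.058 → slack +0.756/-0.764; half-tol=0.184, Σhalf²=0.148192
  -E: nom -12.500 → Σnom=-73.380; wc +0.500/-0.070 → slack +1.256/-0.834; half-tol=0.285, Σhalf²=0.229417
Nominal = -73.380. Worst-case = [-73.380 - 0.834, -73.380 + 1.256] = [-74.214, -72.124]. RSS = √0.229417 = 0.479.

nominal=-73.380 wc=[-74.214,-72.124] rss=0.479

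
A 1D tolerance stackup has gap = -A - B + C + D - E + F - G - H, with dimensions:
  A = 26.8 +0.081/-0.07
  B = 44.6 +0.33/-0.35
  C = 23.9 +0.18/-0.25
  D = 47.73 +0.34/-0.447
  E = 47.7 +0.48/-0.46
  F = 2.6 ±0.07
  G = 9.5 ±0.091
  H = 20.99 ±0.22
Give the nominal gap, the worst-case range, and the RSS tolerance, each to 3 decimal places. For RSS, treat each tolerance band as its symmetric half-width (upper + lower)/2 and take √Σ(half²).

Stack each dimension's contribution:
  -A: nom -26.800 → Σnom=-26.800; wc +0.070/-0.081 → slack +0.070/-0.081; half-tol=0.076, Σhalf²=0.005700
  -B: nom -44.600 → Σnom=-71.400; wc +0.350/-0.330 → slack +0.420/-0.411; half-tol=0.340, Σhalf²=0.121300
  +C: nom +23.900 → Σnom=-47.500; wc +0.180/-0.250 → slack +0.600/-0.661; half-tol=0.215, Σhalf²=0.167525
  +D: nom +47.730 → Σnom=0.230; wc +0.340/-0.447 → slack +0.940/-1.108; half-tol=0.394, Σhalf²=0.322368
  -E: nom -47.700 → Σnom=-47.470; wc +0.460/-0.480 → slack +1.400/-1.588; half-tol=0.470, Σhalf²=0.543268
  +F: nom +2.600 → Σnom=-44.870; wc +0.070/-0.070 → slack +1.470/-1.658; half-tol=0.070, Σhalf²=0.548168
  -G: nom -9.500 → Σnom=-54.370; wc +0.091/-0.091 → slack +1.561/-1.749; half-tol=0.091, Σhalf²=0.556449
  -H: nom -20.990 → Σnom=-75.360; wc +0.220/-0.220 → slack +1.781/-1.969; half-tol=0.220, Σhalf²=0.604849
Nominal = -75.360. Worst-case = [-75.360 - 1.969, -75.360 + 1.781] = [-77.329, -73.579]. RSS = √0.604849 = 0.778.

nominal=-75.360 wc=[-77.329,-73.579] rss=0.778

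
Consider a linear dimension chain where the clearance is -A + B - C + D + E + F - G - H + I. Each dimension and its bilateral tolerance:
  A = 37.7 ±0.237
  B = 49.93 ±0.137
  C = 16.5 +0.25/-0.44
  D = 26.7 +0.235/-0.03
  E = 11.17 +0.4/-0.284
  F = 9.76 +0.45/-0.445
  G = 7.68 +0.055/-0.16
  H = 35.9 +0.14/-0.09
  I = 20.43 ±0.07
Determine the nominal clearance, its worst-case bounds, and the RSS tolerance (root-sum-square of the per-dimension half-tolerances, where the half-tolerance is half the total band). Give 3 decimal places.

Stack each dimension's contribution:
  -A: nom -37.700 → Σnom=-37.700; wc +0.237/-0.237 → slack +0.237/-0.237; half-tol=0.237, Σhalf²=0.056169
  +B: nom +49.930 → Σnom=12.230; wc +0.137/-0.137 → slack +0.374/-0.374; half-tol=0.137, Σhalf²=0.074938
  -C: nom -16.500 → Σnom=-4.270; wc +0.440/-0.250 → slack +0.814/-0.624; half-tol=0.345, Σhalf²=0.193963
  +D: nom +26.700 → Σnom=22.430; wc +0.235/-0.030 → slack +1.049/-0.654; half-tol=0.133, Σhalf²=0.211519
  +E: nom +11.170 → Σnom=33.600; wc +0.400/-0.284 → slack +1.449/-0.938; half-tol=0.342, Σhalf²=0.328483
  +F: nom +9.760 → Σnom=43.360; wc +0.450/-0.445 → slack +1.899/-1.383; half-tol=0.448, Σhalf²=0.528740
  -G: nom -7.680 → Σnom=35.680; wc +0.160/-0.055 → slack +2.059/-1.438; half-tol=0.107, Σhalf²=0.540296
  -H: nom -35.900 → Σnom=-0.220; wc +0.090/-0.140 → slack +2.149/-1.578; half-tol=0.115, Σhalf²=0.553521
  +I: nom +20.430 → Σnom=20.210; wc +0.070/-0.070 → slack +2.219/-1.648; half-tol=0.070, Σhalf²=0.558421
Nominal = 20.210. Worst-case = [20.210 - 1.648, 20.210 + 2.219] = [18.562, 22.429]. RSS = √0.558421 = 0.747.

nominal=20.210 wc=[18.562,22.429] rss=0.747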